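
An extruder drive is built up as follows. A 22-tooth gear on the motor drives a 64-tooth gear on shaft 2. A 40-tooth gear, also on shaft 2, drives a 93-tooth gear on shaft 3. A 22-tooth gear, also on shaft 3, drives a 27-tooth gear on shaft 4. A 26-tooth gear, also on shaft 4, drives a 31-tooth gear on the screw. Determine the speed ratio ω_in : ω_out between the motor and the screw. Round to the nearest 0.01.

Each stage contributes driven/driver: gear mesh 64/22 = 2.9091, gear mesh 93/40 = 2.325, gear mesh 27/22 = 1.2273, gear mesh 31/26 = 1.1923.
Overall: 2.9091 × 2.325 × 1.2273 × 1.1923 = 9.8971.

9.90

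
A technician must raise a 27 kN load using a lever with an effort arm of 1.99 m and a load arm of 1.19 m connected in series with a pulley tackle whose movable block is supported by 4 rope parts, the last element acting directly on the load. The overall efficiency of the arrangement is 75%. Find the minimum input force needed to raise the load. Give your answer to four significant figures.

5.382 kN

Lever MA = effort arm / load arm = 1.99/1.19 = 1.6723.
Block-and-tackle MA = number of supporting rope parts = 4.
Combined ideal MA = 1.6723 × 4 = 6.6891.
Actual MA = 6.6891 × 0.75 = 5.0168.
Effort = load / actual MA = 27 / 5.0168 = 5.3819 kN.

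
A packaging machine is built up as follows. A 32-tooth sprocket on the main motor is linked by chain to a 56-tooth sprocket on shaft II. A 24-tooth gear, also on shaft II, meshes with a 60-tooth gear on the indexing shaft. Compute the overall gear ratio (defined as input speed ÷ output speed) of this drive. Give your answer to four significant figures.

Each stage contributes driven/driver: chain 56/32 = 1.75, gear mesh 60/24 = 2.5.
Overall: 1.75 × 2.5 = 4.375.

4.375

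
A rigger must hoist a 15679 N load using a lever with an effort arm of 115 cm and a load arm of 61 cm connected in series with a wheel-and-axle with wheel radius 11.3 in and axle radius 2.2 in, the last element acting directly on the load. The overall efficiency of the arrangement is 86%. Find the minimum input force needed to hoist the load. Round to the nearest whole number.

Lever MA = effort arm / load arm = 115/61 = 1.8852.
Wheel-and-axle MA = R/r = 11.3/2.2 = 5.1364.
Combined ideal MA = 1.8852 × 5.1364 = 9.6833.
Actual MA = 9.6833 × 0.86 = 8.3276.
Effort = load / actual MA = 15679 / 8.3276 = 1882.8 N.

1883 N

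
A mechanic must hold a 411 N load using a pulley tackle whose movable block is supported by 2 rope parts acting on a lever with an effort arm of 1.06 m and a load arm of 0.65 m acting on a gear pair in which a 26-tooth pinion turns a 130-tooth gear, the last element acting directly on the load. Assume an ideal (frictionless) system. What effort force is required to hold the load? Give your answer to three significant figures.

Block-and-tackle MA = number of supporting rope parts = 2.
Lever MA = effort arm / load arm = 1.06/0.65 = 1.6308.
Gear pair MA = 130/26 = 5.
Combined ideal MA = 2 × 1.6308 × 5 = 16.308.
Effort = load / MA = 411 / 16.308 = 25.203 N.

25.2 N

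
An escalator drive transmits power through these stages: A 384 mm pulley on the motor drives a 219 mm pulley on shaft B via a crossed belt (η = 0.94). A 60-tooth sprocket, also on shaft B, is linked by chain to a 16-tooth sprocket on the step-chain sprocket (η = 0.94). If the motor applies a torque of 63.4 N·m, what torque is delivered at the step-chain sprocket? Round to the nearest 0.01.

8.52 N·m

Belt: ratio = 219/384 = 0.57031; torque at shaft B = 63.4 × 0.57031 × 0.94 = 33.988 N·m.
Chain: ratio = 16/60 = 0.26667; torque at the step-chain sprocket = 33.988 × 0.26667 × 0.94 = 8.5197 N·m.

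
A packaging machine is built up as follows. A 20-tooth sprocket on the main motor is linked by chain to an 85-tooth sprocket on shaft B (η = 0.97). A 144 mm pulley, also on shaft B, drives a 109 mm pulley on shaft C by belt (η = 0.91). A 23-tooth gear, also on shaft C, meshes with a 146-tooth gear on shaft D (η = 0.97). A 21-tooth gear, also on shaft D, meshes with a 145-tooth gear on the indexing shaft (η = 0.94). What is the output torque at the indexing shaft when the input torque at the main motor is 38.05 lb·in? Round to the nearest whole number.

Chain: ratio = 85/20 = 4.25; torque at shaft B = 38.05 × 4.25 × 0.97 = 156.86 lb·in.
Belt: ratio = 109/144 = 0.75694; torque at shaft C = 156.86 × 0.75694 × 0.91 = 108.05 lb·in.
Gear mesh: ratio = 146/23 = 6.3478; torque at shaft D = 108.05 × 6.3478 × 0.97 = 665.3 lb·in.
Gear mesh: ratio = 145/21 = 6.9048; torque at the indexing shaft = 665.3 × 6.9048 × 0.94 = 4318.1 lb·in.

4318 lb·in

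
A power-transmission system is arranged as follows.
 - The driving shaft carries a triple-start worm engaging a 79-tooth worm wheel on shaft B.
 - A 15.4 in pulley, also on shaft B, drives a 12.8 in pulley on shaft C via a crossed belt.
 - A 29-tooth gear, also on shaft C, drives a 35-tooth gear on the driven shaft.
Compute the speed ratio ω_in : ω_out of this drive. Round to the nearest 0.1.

26.4

Each stage contributes driven/driver: worm 79/3 = 26.333, belt 12.8/15.4 = 0.83117, gear mesh 35/29 = 1.2069.
Overall: 26.333 × 0.83117 × 1.2069 = 26.416.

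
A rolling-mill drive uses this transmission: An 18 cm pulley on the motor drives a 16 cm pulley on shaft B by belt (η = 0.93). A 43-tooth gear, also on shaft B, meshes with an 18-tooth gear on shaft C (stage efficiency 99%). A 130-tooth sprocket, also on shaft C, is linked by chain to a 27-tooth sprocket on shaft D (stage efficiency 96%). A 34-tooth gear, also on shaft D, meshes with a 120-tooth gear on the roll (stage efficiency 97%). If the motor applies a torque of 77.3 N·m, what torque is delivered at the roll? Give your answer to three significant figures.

18.1 N·m

Belt: ratio = 16/18 = 0.88889; torque at shaft B = 77.3 × 0.88889 × 0.93 = 63.901 N·m.
Gear mesh: ratio = 18/43 = 0.4186; torque at shaft C = 63.901 × 0.4186 × 0.99 = 26.482 N·m.
Chain: ratio = 27/130 = 0.20769; torque at shaft D = 26.482 × 0.20769 × 0.96 = 5.2801 N·m.
Gear mesh: ratio = 120/34 = 3.5294; torque at the roll = 5.2801 × 3.5294 × 0.97 = 18.077 N·m.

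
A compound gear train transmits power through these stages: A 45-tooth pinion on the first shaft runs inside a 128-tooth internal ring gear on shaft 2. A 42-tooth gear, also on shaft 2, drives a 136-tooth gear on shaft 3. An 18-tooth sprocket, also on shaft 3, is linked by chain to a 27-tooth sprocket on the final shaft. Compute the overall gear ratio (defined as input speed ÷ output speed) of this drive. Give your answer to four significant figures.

13.82

Each stage contributes driven/driver: internal gear 128/45 = 2.8444, gear mesh 136/42 = 3.2381, chain 27/18 = 1.5.
Overall: 2.8444 × 3.2381 × 1.5 = 13.816.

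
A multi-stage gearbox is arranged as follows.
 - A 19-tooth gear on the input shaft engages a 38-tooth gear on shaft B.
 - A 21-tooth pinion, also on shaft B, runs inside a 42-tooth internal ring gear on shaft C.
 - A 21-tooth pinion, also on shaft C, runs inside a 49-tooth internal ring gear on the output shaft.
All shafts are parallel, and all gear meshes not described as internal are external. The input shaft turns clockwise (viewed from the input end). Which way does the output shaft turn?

the input shaft → shaft B: external mesh, 1 reversal → CCW.
shaft B → shaft C: internal mesh, same direction → CCW.
shaft C → the output shaft: internal mesh, same direction → CCW.
1 reversal in total — an odd number — so the output shaft turns opposite to the input shaft.

counterclockwise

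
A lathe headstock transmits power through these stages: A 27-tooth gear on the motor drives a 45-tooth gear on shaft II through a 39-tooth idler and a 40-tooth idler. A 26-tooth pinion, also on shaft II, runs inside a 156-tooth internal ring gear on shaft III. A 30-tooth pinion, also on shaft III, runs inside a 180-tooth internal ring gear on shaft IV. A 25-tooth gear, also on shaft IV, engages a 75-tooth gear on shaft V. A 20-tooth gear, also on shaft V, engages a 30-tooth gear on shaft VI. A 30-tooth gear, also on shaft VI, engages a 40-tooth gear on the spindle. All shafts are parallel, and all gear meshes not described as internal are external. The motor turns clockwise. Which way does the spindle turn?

clockwise

the motor → shaft II: driver → idler → idler → driven is 3 external meshes, 3 reversals → CCW.
shaft II → shaft III: internal mesh, same direction → CCW.
shaft III → shaft IV: internal mesh, same direction → CCW.
shaft IV → shaft V: external mesh, 1 reversal → CW.
shaft V → shaft VI: external mesh, 1 reversal → CCW.
shaft VI → the spindle: external mesh, 1 reversal → CW.
6 reversals in total — an even number — so the spindle turns the same way as the motor.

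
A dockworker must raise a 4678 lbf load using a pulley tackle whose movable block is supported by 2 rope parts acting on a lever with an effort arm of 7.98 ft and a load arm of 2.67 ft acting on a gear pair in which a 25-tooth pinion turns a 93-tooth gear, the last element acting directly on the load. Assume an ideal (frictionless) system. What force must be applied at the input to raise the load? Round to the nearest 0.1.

Block-and-tackle MA = number of supporting rope parts = 2.
Lever MA = effort arm / load arm = 7.98/2.67 = 2.9888.
Gear pair MA = 93/25 = 3.72.
Combined ideal MA = 2 × 2.9888 × 3.72 = 22.236.
Effort = load / MA = 4678 / 22.236 = 210.38 lbf.

210.4 lbf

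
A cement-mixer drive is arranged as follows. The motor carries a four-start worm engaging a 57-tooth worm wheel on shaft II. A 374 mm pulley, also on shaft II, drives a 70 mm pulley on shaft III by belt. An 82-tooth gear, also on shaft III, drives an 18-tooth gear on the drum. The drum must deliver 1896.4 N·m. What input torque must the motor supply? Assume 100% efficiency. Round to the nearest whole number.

Overall ratio R = 14.25 × 0.18717 × 0.21951 = 0.58546.
Input torque = output torque / R = 1896.4 / 0.58546 = 3239.1 N·m.

3239 N·m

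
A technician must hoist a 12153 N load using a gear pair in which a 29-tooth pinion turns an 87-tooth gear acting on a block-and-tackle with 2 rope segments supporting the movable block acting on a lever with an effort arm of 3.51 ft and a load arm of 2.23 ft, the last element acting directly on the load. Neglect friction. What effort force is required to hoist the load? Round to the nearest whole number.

1287 N

Gear pair MA = 87/29 = 3.
Block-and-tackle MA = number of supporting rope parts = 2.
Lever MA = effort arm / load arm = 3.51/2.23 = 1.574.
Combined ideal MA = 3 × 2 × 1.574 = 9.4439.
Effort = load / MA = 12153 / 9.4439 = 1286.9 N.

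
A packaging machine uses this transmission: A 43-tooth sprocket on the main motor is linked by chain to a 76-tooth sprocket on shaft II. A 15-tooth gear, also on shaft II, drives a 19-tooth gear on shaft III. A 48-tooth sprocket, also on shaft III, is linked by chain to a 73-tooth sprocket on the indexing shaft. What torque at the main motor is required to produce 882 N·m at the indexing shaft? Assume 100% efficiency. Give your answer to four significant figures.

Overall ratio R = 1.7674 × 1.2667 × 1.5208 = 3.4048.
Input torque = output torque / R = 882 / 3.4048 = 259.05 N·m.

259.0 N·m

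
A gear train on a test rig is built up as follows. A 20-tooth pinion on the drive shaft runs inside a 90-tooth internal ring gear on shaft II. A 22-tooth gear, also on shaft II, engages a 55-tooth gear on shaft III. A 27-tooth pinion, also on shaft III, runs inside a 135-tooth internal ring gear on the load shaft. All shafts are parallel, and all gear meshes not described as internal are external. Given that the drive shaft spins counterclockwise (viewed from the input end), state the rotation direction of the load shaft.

the drive shaft → shaft II: internal mesh, same direction → CCW.
shaft II → shaft III: external mesh, 1 reversal → CW.
shaft III → the load shaft: internal mesh, same direction → CW.
1 reversal in total — an odd number — so the load shaft turns opposite to the drive shaft.

clockwise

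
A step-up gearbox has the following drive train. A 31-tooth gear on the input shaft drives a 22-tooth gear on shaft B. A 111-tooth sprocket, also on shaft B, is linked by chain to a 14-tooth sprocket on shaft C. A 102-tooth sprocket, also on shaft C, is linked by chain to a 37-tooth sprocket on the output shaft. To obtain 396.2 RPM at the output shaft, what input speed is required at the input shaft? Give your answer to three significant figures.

Overall ratio R = 0.70968 × 0.12613 × 0.36275 = 0.032469.
Required input speed = output speed × R = 396.2 × 0.032469 = 12.864 RPM.

12.9 RPM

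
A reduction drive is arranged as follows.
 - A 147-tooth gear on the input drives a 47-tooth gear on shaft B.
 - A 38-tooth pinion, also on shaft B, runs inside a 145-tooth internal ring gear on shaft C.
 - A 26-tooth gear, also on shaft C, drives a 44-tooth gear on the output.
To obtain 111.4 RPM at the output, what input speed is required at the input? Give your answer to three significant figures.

Overall ratio R = 0.31973 × 3.8158 × 1.6923 = 2.0646.
Required input speed = output speed × R = 111.4 × 2.0646 = 230 RPM.

230 RPM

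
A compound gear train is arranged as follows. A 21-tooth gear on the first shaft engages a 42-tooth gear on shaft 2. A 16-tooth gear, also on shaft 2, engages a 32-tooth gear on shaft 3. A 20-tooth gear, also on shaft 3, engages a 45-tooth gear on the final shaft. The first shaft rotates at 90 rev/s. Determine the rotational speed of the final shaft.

10 rev/s

Gear mesh: ratio = 42/21 = 2, so shaft 2 turns at 90 / 2 = 45 rev/s.
Gear mesh: ratio = 32/16 = 2, so shaft 3 turns at 45 / 2 = 22.5 rev/s.
Gear mesh: ratio = 45/20 = 2.25, so the final shaft turns at 22.5 / 2.25 = 10 rev/s.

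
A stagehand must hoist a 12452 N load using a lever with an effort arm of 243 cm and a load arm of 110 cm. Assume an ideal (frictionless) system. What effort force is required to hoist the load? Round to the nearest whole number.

Lever MA = effort arm / load arm = 243/110 = 2.2091.
Effort = load / MA = 12452 / 2.2091 = 5636.7 N.

5637 N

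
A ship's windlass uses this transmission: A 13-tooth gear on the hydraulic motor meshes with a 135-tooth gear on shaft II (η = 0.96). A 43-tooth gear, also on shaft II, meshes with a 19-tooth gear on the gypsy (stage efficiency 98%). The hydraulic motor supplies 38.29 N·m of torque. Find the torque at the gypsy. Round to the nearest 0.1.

gear mesh 135/13 = 10.385 → τ = 38.29·10.385·0.96 = 381.72 N·m
gear mesh 19/43 = 0.44186 → τ = 381.72·0.44186·0.98 = 165.29 N·m

165.3 N·m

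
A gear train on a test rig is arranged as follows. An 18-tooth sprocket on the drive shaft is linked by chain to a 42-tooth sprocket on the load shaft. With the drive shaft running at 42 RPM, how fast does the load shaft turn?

18 RPM

chain 42/18 = 2.3333 → 42/2.3333 = 18 RPM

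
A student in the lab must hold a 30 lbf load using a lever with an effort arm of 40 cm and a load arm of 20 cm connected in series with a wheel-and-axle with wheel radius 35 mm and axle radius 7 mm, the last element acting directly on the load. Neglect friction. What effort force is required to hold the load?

Lever MA = effort arm / load arm = 40/20 = 2.
Wheel-and-axle MA = R/r = 35/7 = 5.
Combined ideal MA = 2 × 5 = 10.
Effort = load / MA = 30 / 10 = 3 lbf.

3 lbf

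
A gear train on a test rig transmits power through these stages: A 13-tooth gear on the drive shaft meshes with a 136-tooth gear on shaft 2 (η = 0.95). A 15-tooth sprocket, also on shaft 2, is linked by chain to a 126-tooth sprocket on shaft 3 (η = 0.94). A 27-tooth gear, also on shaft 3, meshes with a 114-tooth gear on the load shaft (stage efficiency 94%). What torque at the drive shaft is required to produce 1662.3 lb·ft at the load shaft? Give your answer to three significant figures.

5.34 lb·ft

Overall ratio R = 10.462 × 8.4 × 4.2222 = 371.04; overall efficiency η = 0.95 × 0.94 × 0.94 = 0.8394.
Input torque = output torque / (R × η) = 1662.3 / (371.04 × 0.8394) = 5.3372 lb·ft.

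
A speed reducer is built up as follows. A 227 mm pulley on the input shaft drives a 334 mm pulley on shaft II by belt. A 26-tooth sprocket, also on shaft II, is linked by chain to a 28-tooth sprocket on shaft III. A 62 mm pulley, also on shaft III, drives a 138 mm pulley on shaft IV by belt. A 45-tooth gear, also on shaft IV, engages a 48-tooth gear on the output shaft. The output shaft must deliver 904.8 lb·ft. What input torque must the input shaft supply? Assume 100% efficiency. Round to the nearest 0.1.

Overall ratio R = 1.4714 × 1.0769 × 2.2258 × 1.0667 = 3.762.
Input torque = output torque / R = 904.8 / 3.762 = 240.51 lb·ft.

240.5 lb·ft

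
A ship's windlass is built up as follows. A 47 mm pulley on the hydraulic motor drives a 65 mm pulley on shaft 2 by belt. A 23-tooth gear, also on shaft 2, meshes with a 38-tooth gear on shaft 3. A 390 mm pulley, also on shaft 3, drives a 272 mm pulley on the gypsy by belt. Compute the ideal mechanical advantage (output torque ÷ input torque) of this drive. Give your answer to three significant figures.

1.59

Each stage contributes driven/driver: belt 65/47 = 1.383, gear mesh 38/23 = 1.6522, belt 272/390 = 0.69744.
Overall: 1.383 × 1.6522 × 0.69744 = 1.5936.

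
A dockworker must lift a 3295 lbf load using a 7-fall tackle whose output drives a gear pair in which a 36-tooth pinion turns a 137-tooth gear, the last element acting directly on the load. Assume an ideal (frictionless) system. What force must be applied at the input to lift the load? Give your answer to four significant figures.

Block-and-tackle MA = number of supporting rope parts = 7.
Gear pair MA = 137/36 = 3.8056.
Combined ideal MA = 7 × 3.8056 = 26.639.
Effort = load / MA = 3295 / 26.639 = 123.69 lbf.

123.7 lbf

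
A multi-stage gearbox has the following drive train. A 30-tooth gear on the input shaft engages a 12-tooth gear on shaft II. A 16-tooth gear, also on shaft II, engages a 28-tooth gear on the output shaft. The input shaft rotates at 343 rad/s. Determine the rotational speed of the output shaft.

gear mesh 12/30 = 0.4 → 343/0.4 = 857.5 rad/s
gear mesh 28/16 = 1.75 → 857.5/1.75 = 490 rad/s

490 rad/s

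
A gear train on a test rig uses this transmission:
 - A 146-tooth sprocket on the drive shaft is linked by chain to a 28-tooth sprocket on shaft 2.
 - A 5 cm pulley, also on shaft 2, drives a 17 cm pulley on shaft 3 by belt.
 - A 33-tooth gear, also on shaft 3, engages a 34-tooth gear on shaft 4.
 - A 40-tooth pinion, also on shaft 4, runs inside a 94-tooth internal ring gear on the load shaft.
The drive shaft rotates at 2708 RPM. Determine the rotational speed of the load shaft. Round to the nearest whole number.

1715 RPM

the drive shaft → shaft 2 (chain, 28/146): 2708 ÷ 0.19178 = 14120 RPM
shaft 2 → shaft 3 (belt, 17/5): 14120 ÷ 3.4 = 4153 RPM
shaft 3 → shaft 4 (gear mesh, 34/33): 4153 ÷ 1.0303 = 4030.9 RPM
shaft 4 → the load shaft (internal gear, 94/40): 4030.9 ÷ 2.35 = 1715.3 RPM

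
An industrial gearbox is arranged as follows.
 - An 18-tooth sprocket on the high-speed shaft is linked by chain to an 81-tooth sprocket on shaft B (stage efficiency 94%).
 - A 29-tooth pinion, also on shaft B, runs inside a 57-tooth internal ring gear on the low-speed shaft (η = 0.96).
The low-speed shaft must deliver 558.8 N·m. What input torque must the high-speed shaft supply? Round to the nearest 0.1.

70.0 N·m

Overall ratio R = 4.5 × 1.9655 = 8.8448; overall efficiency η = 0.94 × 0.96 = 0.9024.
Input torque = output torque / (R × η) = 558.8 / (8.8448 × 0.9024) = 70.011 N·m.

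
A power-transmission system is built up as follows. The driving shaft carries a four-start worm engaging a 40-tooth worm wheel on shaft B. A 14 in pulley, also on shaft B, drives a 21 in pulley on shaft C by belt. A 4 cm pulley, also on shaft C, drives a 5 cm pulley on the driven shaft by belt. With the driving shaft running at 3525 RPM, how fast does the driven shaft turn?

188 RPM

the driving shaft → shaft B (worm, 40/4): 3525 ÷ 10 = 352.5 RPM
shaft B → shaft C (belt, 21/14): 352.5 ÷ 1.5 = 235 RPM
shaft C → the driven shaft (belt, 5/4): 235 ÷ 1.25 = 188 RPM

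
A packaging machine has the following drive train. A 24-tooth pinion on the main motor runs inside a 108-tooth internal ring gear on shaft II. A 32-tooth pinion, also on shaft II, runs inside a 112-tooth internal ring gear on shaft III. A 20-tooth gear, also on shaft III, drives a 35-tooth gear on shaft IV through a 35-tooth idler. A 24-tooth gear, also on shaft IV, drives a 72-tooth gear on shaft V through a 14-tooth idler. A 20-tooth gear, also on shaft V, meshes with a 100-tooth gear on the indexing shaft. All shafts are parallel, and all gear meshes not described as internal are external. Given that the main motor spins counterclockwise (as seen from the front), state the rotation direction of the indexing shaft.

clockwise

the main motor → shaft II: internal mesh, same direction → CCW.
shaft II → shaft III: internal mesh, same direction → CCW.
shaft III → shaft IV: driver → idler → driven is 2 external meshes, 2 reversals → CCW.
shaft IV → shaft V: driver → idler → driven is 2 external meshes, 2 reversals → CCW.
shaft V → the indexing shaft: external mesh, 1 reversal → CW.
5 reversals in total — an odd number — so the indexing shaft turns opposite to the main motor.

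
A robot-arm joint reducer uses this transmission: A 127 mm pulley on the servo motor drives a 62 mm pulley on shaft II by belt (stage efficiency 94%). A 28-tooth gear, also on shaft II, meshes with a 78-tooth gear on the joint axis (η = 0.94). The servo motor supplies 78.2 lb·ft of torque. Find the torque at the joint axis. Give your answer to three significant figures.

belt 62/127 = 0.48819 → τ = 78.2·0.48819·0.94 = 35.886 lb·ft
gear mesh 78/28 = 2.7857 → τ = 35.886·2.7857·0.94 = 93.97 lb·ft

94.0 lb·ft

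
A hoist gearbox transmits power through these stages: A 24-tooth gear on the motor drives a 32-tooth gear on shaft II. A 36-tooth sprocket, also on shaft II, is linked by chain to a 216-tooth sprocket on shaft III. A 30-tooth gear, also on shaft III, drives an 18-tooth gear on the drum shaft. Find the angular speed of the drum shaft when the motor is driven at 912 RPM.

the motor → shaft II (gear mesh, 32/24): 912 ÷ 1.3333 = 684 RPM
shaft II → shaft III (chain, 216/36): 684 ÷ 6 = 114 RPM
shaft III → the drum shaft (gear mesh, 18/30): 114 ÷ 0.6 = 190 RPM

190 RPM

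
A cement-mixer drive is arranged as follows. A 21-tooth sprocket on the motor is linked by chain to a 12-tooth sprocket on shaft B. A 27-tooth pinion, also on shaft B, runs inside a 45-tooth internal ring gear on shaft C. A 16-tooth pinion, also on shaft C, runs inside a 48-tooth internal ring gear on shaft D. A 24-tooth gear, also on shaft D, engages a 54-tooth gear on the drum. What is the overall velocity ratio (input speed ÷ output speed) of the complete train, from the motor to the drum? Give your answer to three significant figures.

Each stage contributes driven/driver: chain 12/21 = 0.57143, internal gear 45/27 = 1.6667, internal gear 48/16 = 3, gear mesh 54/24 = 2.25.
Overall: 0.57143 × 1.6667 × 3 × 2.25 = 6.4286.

6.43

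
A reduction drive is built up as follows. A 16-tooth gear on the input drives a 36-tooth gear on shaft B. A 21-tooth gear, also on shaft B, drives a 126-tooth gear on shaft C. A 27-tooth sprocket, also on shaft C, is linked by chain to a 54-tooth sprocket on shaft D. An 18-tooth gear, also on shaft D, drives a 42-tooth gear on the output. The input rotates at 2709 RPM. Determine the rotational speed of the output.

43 RPM

Gear mesh: ratio = 36/16 = 2.25, so shaft B turns at 2709 / 2.25 = 1204 RPM.
Gear mesh: ratio = 126/21 = 6, so shaft C turns at 1204 / 6 = 200.67 RPM.
Chain: ratio = 54/27 = 2, so shaft D turns at 200.67 / 2 = 100.33 RPM.
Gear mesh: ratio = 42/18 = 2.3333, so the output turns at 100.33 / 2.3333 = 43 RPM.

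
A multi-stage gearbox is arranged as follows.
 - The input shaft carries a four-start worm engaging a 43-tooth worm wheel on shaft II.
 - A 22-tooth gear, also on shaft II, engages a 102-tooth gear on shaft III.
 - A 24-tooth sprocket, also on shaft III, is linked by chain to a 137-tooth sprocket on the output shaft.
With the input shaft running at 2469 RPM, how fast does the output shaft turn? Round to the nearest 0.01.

the input shaft → shaft II (worm, 43/4): 2469 ÷ 10.75 = 229.67 RPM
shaft II → shaft III (gear mesh, 102/22): 229.67 ÷ 4.6364 = 49.538 RPM
shaft III → the output shaft (chain, 137/24): 49.538 ÷ 5.7083 = 8.6781 RPM

8.68 RPM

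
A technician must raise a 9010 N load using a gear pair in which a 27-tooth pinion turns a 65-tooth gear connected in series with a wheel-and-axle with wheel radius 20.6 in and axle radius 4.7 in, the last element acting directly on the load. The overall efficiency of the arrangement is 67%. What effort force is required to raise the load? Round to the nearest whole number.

1274 N

Gear pair MA = 65/27 = 2.4074.
Wheel-and-axle MA = R/r = 20.6/4.7 = 4.383.
Combined ideal MA = 2.4074 × 4.383 = 10.552.
Actual MA = 10.552 × 0.67 = 7.0696.
Effort = load / actual MA = 9010 / 7.0696 = 1274.5 N.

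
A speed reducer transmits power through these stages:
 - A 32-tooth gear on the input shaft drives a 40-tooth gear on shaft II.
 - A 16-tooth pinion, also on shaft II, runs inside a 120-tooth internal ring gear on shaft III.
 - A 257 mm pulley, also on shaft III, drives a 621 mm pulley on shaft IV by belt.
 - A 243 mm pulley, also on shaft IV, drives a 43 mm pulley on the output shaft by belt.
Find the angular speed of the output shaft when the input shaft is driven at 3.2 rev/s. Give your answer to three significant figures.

the input shaft → shaft II (gear mesh, 40/32): 3.2 ÷ 1.25 = 2.56 rev/s
shaft II → shaft III (internal gear, 120/16): 2.56 ÷ 7.5 = 0.34133 rev/s
shaft III → shaft IV (belt, 621/257): 0.34133 ÷ 2.4163 = 0.14126 rev/s
shaft IV → the output shaft (belt, 43/243): 0.14126 ÷ 0.17695 = 0.79829 rev/s

0.798 rev/s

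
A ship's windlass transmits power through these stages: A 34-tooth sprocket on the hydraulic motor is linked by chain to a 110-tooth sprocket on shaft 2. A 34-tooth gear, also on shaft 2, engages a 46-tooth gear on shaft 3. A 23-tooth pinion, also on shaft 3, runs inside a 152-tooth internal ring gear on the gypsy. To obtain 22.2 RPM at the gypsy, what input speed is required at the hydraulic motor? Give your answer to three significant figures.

Overall ratio R = 3.2353 × 1.3529 × 6.6087 = 28.927.
Required input speed = output speed × R = 22.2 × 28.927 = 642.19 RPM.

642 RPM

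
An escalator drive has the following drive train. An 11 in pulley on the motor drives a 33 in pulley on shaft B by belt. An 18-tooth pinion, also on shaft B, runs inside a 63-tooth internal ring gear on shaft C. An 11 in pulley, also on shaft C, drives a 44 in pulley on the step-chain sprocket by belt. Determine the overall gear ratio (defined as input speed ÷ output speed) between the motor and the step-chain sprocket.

42

Each stage contributes driven/driver: belt 33/11 = 3, internal gear 63/18 = 3.5, belt 44/11 = 4.
Overall: 3 × 3.5 × 4 = 42.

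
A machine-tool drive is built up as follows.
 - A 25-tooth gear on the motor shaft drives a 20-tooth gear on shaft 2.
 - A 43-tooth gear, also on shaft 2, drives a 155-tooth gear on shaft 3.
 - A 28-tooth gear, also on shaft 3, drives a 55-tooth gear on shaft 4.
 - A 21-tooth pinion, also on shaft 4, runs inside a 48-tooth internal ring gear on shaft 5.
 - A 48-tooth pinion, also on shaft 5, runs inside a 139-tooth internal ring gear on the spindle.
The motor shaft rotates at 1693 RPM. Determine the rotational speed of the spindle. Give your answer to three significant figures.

45.2 RPM

gear mesh 20/25 = 0.8 → 1693/0.8 = 2116.2 RPM
gear mesh 155/43 = 3.6047 → 2116.2/3.6047 = 587.09 RPM
gear mesh 55/28 = 1.9643 → 587.09/1.9643 = 298.88 RPM
internal gear 48/21 = 2.2857 → 298.88/2.2857 = 130.76 RPM
internal gear 139/48 = 2.8958 → 130.76/2.8958 = 45.155 RPM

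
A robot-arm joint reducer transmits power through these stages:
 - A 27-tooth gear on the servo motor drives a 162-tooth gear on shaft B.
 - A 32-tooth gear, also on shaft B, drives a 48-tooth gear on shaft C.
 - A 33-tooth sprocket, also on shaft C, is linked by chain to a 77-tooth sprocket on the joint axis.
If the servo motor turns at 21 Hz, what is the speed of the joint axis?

1 Hz

Gear mesh: ratio = 162/27 = 6, so shaft B turns at 21 / 6 = 3.5 Hz.
Gear mesh: ratio = 48/32 = 1.5, so shaft C turns at 3.5 / 1.5 = 2.3333 Hz.
Chain: ratio = 77/33 = 2.3333, so the joint axis turns at 2.3333 / 2.3333 = 1 Hz.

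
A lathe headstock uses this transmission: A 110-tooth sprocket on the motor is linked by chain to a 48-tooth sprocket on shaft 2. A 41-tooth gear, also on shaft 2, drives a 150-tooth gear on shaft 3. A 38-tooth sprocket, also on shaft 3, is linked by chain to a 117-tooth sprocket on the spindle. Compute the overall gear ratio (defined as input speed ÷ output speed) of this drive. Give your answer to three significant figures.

Each stage contributes driven/driver: chain 48/110 = 0.43636, gear mesh 150/41 = 3.6585, chain 117/38 = 3.0789.
Overall: 0.43636 × 3.6585 × 3.0789 = 4.9154.

4.92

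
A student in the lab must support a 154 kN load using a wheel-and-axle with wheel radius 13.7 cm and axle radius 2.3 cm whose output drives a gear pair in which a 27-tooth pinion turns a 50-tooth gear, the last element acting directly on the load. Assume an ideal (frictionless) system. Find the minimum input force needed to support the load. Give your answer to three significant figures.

14.0 kN

Wheel-and-axle MA = R/r = 13.7/2.3 = 5.9565.
Gear pair MA = 50/27 = 1.8519.
Combined ideal MA = 5.9565 × 1.8519 = 11.031.
Effort = load / MA = 154 / 11.031 = 13.961 kN.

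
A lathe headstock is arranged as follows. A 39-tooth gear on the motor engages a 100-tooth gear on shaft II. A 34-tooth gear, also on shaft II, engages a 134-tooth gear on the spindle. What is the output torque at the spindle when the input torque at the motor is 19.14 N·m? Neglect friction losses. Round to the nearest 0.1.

Gear mesh: ratio = 100/39 = 2.5641; torque at shaft II = 19.14 × 2.5641 = 49.077 N·m.
Gear mesh: ratio = 134/34 = 3.9412; torque at the spindle = 49.077 × 3.9412 = 193.42 N·m.

193.4 N·m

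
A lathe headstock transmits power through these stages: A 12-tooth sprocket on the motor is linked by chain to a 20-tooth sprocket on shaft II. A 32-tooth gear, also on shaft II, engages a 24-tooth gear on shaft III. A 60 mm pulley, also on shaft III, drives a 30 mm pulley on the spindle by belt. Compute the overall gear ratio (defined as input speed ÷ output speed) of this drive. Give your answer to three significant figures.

0.625

Each stage contributes driven/driver: chain 20/12 = 1.6667, gear mesh 24/32 = 0.75, belt 30/60 = 0.5.
Overall: 1.6667 × 0.75 × 0.5 = 0.625.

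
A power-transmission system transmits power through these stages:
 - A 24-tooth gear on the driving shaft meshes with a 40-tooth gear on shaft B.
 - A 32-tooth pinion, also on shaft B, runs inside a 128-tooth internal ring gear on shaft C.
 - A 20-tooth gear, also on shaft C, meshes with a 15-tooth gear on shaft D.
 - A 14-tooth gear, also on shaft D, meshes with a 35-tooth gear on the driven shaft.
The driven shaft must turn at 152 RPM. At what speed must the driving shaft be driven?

Overall ratio R = 1.6667 × 4 × 0.75 × 2.5 = 12.5.
Required input speed = output speed × R = 152 × 12.5 = 1900 RPM.

1900 RPM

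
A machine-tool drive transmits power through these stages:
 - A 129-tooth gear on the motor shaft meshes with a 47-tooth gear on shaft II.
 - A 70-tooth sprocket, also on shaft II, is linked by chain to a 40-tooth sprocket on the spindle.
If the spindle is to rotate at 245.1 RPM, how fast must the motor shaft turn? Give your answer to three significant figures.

Overall ratio R = 0.36434 × 0.57143 = 0.20819.
Required input speed = output speed × R = 245.1 × 0.20819 = 51.029 RPM.

51.0 RPM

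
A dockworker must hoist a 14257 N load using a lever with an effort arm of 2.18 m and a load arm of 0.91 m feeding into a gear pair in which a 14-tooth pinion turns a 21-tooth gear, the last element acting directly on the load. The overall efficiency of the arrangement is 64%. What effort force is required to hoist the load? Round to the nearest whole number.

Lever MA = effort arm / load arm = 2.18/0.91 = 2.3956.
Gear pair MA = 21/14 = 1.5.
Combined ideal MA = 2.3956 × 1.5 = 3.5934.
Actual MA = 3.5934 × 0.64 = 2.2998.
Effort = load / actual MA = 14257 / 2.2998 = 6199.3 N.

6199 N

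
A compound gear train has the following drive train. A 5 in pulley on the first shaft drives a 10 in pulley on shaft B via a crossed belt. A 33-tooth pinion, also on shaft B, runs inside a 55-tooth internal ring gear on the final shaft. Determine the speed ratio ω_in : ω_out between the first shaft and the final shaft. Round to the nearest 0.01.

3.33

Each stage contributes driven/driver: belt 10/5 = 2, internal gear 55/33 = 1.6667.
Overall: 2 × 1.6667 = 3.3333.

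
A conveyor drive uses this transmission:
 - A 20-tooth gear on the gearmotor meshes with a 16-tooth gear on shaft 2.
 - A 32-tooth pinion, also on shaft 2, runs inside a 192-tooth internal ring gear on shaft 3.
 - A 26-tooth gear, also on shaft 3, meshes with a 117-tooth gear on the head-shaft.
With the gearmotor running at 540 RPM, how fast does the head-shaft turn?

Gear mesh: ratio = 16/20 = 0.8, so shaft 2 turns at 540 / 0.8 = 675 RPM.
Internal gear: ratio = 192/32 = 6, so shaft 3 turns at 675 / 6 = 112.5 RPM.
Gear mesh: ratio = 117/26 = 4.5, so the head-shaft turns at 112.5 / 4.5 = 25 RPM.

25 RPM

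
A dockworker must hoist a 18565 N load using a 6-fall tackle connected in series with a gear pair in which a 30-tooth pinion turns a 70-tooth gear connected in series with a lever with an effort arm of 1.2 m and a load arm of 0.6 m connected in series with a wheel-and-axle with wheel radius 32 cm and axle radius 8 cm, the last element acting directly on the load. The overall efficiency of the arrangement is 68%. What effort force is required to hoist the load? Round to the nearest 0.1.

243.8 N

Block-and-tackle MA = number of supporting rope parts = 6.
Gear pair MA = 70/30 = 2.3333.
Lever MA = effort arm / load arm = 1.2/0.6 = 2.
Wheel-and-axle MA = R/r = 32/8 = 4.
Combined ideal MA = 6 × 2.3333 × 2 × 4 = 112.
Actual MA = 112 × 0.68 = 76.16.
Effort = load / actual MA = 18565 / 76.16 = 243.76 N.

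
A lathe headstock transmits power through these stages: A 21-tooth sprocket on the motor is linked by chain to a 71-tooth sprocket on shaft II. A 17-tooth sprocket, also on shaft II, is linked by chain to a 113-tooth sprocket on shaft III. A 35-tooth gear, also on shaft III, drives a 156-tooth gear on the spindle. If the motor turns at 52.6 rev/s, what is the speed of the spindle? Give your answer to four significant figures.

0.5251 rev/s

chain 71/21 = 3.381 → 52.6/3.381 = 15.558 rev/s
chain 113/17 = 6.6471 → 15.558/6.6471 = 2.3405 rev/s
gear mesh 156/35 = 4.4571 → 2.3405/4.4571 = 0.52512 rev/s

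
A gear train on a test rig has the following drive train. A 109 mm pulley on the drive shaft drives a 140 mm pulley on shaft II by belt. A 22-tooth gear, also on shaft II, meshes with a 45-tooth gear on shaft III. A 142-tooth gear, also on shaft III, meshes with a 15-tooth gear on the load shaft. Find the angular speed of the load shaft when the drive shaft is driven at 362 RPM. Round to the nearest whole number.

1304 RPM

belt 140/109 = 1.2844 → 362/1.2844 = 281.84 RPM
gear mesh 45/22 = 2.0455 → 281.84/2.0455 = 137.79 RPM
gear mesh 15/142 = 0.10563 → 137.79/0.10563 = 1304.4 RPM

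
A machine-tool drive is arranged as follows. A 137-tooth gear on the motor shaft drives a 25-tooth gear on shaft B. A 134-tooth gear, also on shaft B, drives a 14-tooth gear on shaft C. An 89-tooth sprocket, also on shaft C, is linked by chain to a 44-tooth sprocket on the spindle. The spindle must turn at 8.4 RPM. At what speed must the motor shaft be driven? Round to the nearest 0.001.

0.079 RPM

Overall ratio R = 0.18248 × 0.10448 × 0.49438 = 0.0094255.
Required input speed = output speed × R = 8.4 × 0.0094255 = 0.079174 RPM.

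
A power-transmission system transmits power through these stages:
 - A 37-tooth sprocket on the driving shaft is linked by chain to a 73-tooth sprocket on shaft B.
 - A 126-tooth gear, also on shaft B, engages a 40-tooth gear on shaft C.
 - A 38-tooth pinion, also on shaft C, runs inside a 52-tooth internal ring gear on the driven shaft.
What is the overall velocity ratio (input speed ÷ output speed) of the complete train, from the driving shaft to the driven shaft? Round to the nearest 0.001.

0.857

Each stage contributes driven/driver: chain 73/37 = 1.973, gear mesh 40/126 = 0.31746, internal gear 52/38 = 1.3684.
Overall: 1.973 × 0.31746 × 1.3684 = 0.8571.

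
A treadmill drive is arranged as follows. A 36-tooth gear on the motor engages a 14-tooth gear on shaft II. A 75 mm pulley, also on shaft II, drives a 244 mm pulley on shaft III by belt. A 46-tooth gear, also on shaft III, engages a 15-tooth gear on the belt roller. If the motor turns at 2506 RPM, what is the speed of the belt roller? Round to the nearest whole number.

gear mesh 14/36 = 0.38889 → 2506/0.38889 = 6444 RPM
belt 244/75 = 3.2533 → 6444/3.2533 = 1980.7 RPM
gear mesh 15/46 = 0.32609 → 1980.7/0.32609 = 6074.3 RPM

6074 RPM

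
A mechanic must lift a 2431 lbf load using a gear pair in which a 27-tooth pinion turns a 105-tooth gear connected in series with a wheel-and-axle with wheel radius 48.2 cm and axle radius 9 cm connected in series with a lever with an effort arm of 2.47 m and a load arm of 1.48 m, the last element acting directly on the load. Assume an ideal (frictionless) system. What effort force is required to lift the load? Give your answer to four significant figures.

Gear pair MA = 105/27 = 3.8889.
Wheel-and-axle MA = R/r = 48.2/9 = 5.3556.
Lever MA = effort arm / load arm = 2.47/1.48 = 1.6689.
Combined ideal MA = 3.8889 × 5.3556 × 1.6689 = 34.759.
Effort = load / MA = 2431 / 34.759 = 69.939 lbf.

69.94 lbf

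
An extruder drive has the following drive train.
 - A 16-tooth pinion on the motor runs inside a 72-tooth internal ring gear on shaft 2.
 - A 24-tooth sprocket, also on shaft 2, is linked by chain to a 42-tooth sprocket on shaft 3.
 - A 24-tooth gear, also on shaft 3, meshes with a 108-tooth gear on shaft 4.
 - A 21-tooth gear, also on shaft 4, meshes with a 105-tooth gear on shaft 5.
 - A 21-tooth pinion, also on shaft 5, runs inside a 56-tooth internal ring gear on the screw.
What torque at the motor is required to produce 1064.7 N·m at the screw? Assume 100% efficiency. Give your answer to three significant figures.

2.25 N·m

Overall ratio R = 4.5 × 1.75 × 4.5 × 5 × 2.6667 = 472.5.
Input torque = output torque / R = 1064.7 / 472.5 = 2.2533 N·m.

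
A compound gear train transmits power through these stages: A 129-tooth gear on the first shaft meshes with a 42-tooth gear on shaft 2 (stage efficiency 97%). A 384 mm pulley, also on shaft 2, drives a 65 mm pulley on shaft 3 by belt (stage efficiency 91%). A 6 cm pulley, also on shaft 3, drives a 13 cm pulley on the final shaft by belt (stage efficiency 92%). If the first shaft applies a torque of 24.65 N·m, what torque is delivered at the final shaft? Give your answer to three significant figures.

2.39 N·m

Gear mesh: ratio = 42/129 = 0.32558; torque at shaft 2 = 24.65 × 0.32558 × 0.97 = 7.7848 N·m.
Belt: ratio = 65/384 = 0.16927; torque at shaft 3 = 7.7848 × 0.16927 × 0.91 = 1.1991 N·m.
Belt: ratio = 13/6 = 2.1667; torque at the final shaft = 1.1991 × 2.1667 × 0.92 = 2.3903 N·m.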